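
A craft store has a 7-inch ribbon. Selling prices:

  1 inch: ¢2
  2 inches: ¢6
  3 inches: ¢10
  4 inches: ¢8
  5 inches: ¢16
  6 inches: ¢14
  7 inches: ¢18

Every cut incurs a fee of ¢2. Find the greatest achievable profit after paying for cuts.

20

Build r[k] bottom-up: r[k] = max over allowed piece i of (p[i] + r[k−i]) − 2 per cut.
r[1] = 2
r[2] = max(2+2-2, 6+0) = 6
r[3] = max(2+6-2, 6+2-2, 10+0) = 10
r[4] = max(2+10-2, 6+6-2, 10+2-2, 8+0) = 10
r[5] = max(2+10-2, 6+10-2, 10+6-2, 8+2-2, 16+0) = 16
r[6] = max(2+16-2, 6+10-2, 10+10-2, 8+6-2, 16+2-2, 14+0) = 18
r[7] = max(2+18-2, 6+16-2, 10+10-2, …, 14+2-2, 18+0) = 20
One optimal plan: pieces 5 + 2 (1 cut) → ¢22 − ¢2 = ¢20.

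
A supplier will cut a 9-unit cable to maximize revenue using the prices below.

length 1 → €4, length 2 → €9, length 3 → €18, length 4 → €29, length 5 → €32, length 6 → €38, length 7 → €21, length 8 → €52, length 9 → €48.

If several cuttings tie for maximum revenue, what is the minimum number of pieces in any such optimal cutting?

3

Consider every possible first cut. r[k] is the best of p[i]+r[k−i] over all sellable i≤k.
r[1] = 4
r[2] = 9
r[3] = 18
r[4] = 29
r[5] = 33  (first piece 1, then r[4]=29)
r[6] = 38  (first piece 2, then r[4]=29)
r[7] = 47  (first piece 3, then r[4]=29)
r[8] = 58  (first piece 4, then r[4]=29)
r[9] = 62  (first piece 1, then r[8]=58)
Maximum revenue is €62.
Now minimize piece count subject to staying optimal: for each k, pieces[k] = 1 + min over i with p[i]+r[k−i]=r[k] of pieces[k−i].
pieces[6] = 1
pieces[7] = 2
pieces[8] = 2
pieces[9] = 3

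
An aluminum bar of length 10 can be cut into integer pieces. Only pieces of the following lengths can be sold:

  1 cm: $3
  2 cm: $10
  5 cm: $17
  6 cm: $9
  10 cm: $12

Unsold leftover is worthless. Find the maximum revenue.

Consider every possible first cut. r[k] is the best of p[i]+r[k−i] over all sellable i≤k.
r[1] = 3
r[2] = max(3+3, 10+0) = 10
r[3] = max(3+10, 10+3) = 13
r[4] = max(3+13, 10+10) = 20
r[5] = max(3+20, 10+13, 17+0) = 23
r[6] = max(3+23, 10+20, 17+3, 9+0) = 30
r[7] = max(3+30, 10+23, 17+10, 9+3) = 33
r[8] = max(3+33, 10+30, 17+13, 9+10) = 40
r[9] = max(3+40, 10+33, 17+20, 9+13) = 43
r[10] = max(3+43, 10+40, 17+23, 9+20, 12+0) = 50
One optimal cutting: 2 + 2 + 2 + 2 + 2 → $50.

50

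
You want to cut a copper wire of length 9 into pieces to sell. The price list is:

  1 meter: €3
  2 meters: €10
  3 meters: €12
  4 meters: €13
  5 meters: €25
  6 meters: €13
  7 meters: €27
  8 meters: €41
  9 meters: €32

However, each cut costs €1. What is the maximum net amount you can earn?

43

Consider every possible first cut. r[k] is the best of p[i]+r[k−i] over all sellable i≤k, charging 1 whenever i<k.
r[1] = 3
r[2] = max(3+3-1, 10+0) = 10
r[3] = max(3+10-1, 10+3-1, 12+0) = 12
r[4] = max(3+12-1, 10+10-1, 12+3-1, 13+0) = 19
r[5] = max(3+19-1, 10+12-1, 12+10-1, 13+3-1, 25+0) = 25
r[6] = max(3+25-1, 10+19-1, 12+12-1, 13+10-1, 25+3-1, 13+0) = 28
r[7] = max(3+28-1, 10+25-1, 12+19-1, …, 13+3-1, 27+0) = 34
r[8] = max(3+34-1, 10+28-1, 12+25-1, …, 27+3-1, 41+0) = 41
r[9] = max(3+41-1, 10+34-1, 12+28-1, …, 41+3-1, 32+0) = 43
One optimal plan: pieces 8 + 1 (1 cut) → €44 − €1 = €43.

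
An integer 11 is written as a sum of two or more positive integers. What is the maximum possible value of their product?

Define g[k] = max over 1≤i<k of i · max(k−i, g[k−i]); the inner max lets the remainder stay uncut if that's better.
g[2] = 1·max(1,0) = 1·1 = 1
g[3] = 1·max(2,1) = 1·2 = 2
g[4] = 2·max(2,1) = 2·2 = 4
g[5] = 2·max(3,2) = 2·3 = 6
g[6] = 3·max(3,2) = 3·3 = 9
g[7] = 2·max(5,6) = 2·6 = 12
g[8] = 2·max(6,9) = 2·9 = 18
g[9] = 3·max(6,9) = 3·9 = 27
g[10] = 2·max(8,18) = 2·18 = 36
g[11] = 2·max(9,27) = 2·27 = 54
One optimal split: 3 + 3 + 3 + 2; product 3·3·3·2 = 54.

54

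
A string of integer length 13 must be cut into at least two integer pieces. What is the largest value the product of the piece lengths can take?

108

Let f[k] be the best product for length k (with at least one cut). For each first piece i, the rest contributes max(k−i, f[k−i]).
Small cases: f[2]=1, f[3]=2, f[4]=4, f[5]=6, f[6]=9, f[7]=12.
f[8] = 2*max(6,9) = 2*9 = 18
f[9] = 3*max(6,9) = 3*9 = 27
f[10] = 2*max(8,18) = 2*18 = 36
f[11] = 2*max(9,27) = 2*27 = 54
f[12] = 3*max(9,27) = 3*27 = 81
f[13] = 2*max(11,54) = 2*54 = 108
One optimal split: 3 + 3 + 3 + 2 + 2; product 3*3*3*2*2 = 108.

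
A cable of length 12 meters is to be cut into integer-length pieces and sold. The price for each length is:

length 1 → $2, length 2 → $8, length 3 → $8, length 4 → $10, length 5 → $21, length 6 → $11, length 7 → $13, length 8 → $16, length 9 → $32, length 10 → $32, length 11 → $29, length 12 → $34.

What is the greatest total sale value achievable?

50

Build r[k] bottom-up: r[k] = max over allowed piece i of (p[i] + r[k−i]).
r[1] = 2
r[2] = max(2+2, 8+0) = 8
r[3] = max(2+8, 8+2, 8+0) = 10
r[4] = max(2+10, 8+8, 8+2, 10+0) = 16
r[5] = max(2+16, 8+10, 8+8, 10+2, 21+0) = 21
r[6] = max(2+21, 8+16, 8+10, 10+8, 21+2, 11+0) = 24
r[7] = max(2+24, 8+21, 8+16, …, 11+2, 13+0) = 29
r[8] = max(2+29, 8+24, 8+21, …, 13+2, 16+0) = 32
r[9] = max(2+32, 8+29, 8+24, …, 16+2, 32+0) = 37
r[10] = max(2+37, 8+32, 8+29, …, 32+2, 32+0) = 42
r[11] = max(2+42, 8+37, 8+32, …, 32+2, 29+0) = 45
r[12] = max(2+45, 8+42, 8+37, …, 29+2, 34+0) = 50
One optimal cutting: 5 + 5 + 2 → $21 + $21 + $8 = $50.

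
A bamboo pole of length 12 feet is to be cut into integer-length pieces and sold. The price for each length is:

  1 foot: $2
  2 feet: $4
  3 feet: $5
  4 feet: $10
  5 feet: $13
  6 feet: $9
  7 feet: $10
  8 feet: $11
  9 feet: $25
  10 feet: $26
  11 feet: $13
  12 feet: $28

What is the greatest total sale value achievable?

31

Consider every possible first cut. best[k] is the best of p[i]+best[k−i] over all sellable i≤k.
best[1] = 2
best[2] = max(2+2, 4+0) = 4
best[3] = max(2+4, 4+2, 5+0) = 6
best[4] = max(2+6, 4+4, 5+2, 10+0) = 10
best[5] = max(2+10, 4+6, 5+4, 10+2, 13+0) = 13
best[6] = max(2+13, 4+10, 5+6, 10+4, 13+2, 9+0) = 15
best[7] = max(2+15, 4+13, 5+10, …, 9+2, 10+0) = 17
best[8] = max(2+17, 4+15, 5+13, …, 10+2, 11+0) = 20
best[9] = max(2+20, 4+17, 5+15, …, 11+2, 25+0) = 25
best[10] = max(2+25, 4+20, 5+17, …, 25+2, 26+0) = 27
best[11] = max(2+27, 4+25, 5+20, …, 26+2, 13+0) = 29
best[12] = max(2+29, 4+27, 5+25, …, 13+2, 28+0) = 31
One optimal cutting: 9 + 1 + 1 + 1 → $25 + $2 + $2 + $2 = $31.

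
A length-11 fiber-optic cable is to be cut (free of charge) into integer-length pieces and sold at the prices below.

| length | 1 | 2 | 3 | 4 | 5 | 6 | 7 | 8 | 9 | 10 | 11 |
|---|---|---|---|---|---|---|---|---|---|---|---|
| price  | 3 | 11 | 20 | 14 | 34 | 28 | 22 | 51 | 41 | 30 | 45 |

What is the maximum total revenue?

Build R[k] bottom-up: R[k] = max over allowed piece i of (p[i] + R[k−i]).
R[1] = 3
R[2] = max(3+3, 11+0) = 11
R[3] = max(3+11, 11+3, 20+0) = 20
R[4] = max(3+20, 11+11, 20+3, 14+0) = 23
R[5] = max(3+23, 11+20, 20+11, 14+3, 34+0) = 34
R[6] = max(3+34, 11+23, 20+20, 14+11, 34+3, 28+0) = 40
R[7] = max(3+40, 11+34, 20+23, …, 28+3, 22+0) = 45
R[8] = max(3+45, 11+40, 20+34, …, 22+3, 51+0) = 54
R[9] = max(3+54, 11+45, 20+40, …, 51+3, 41+0) = 60
R[10] = max(3+60, 11+54, 20+45, …, 41+3, 30+0) = 68
R[11] = max(3+68, 11+60, 20+54, …, 30+3, 45+0) = 74
One optimal cutting: 5 + 3 + 3 → $34 + $20 + $20 = $74.

74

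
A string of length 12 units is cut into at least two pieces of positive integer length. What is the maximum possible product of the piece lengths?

Fill f[k] for k=2..12: at each k try every first piece i and multiply by the better of (k−i) uncut or f[k−i].
Small cases: f[2]=1, f[3]=2, f[4]=4, f[5]=6, f[6]=9, f[7]=12.
f[8] = 2*max(6,9) = 2*9 = 18
f[9] = 3*max(6,9) = 3*9 = 27
f[10] = 2*max(8,18) = 2*18 = 36
f[11] = 2*max(9,27) = 2*27 = 54
f[12] = 3*max(9,27) = 3*27 = 81
One optimal split: 3 + 3 + 3 + 3; product 3*3*3*3 = 81.

81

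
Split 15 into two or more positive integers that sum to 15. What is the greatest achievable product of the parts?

Let P[k] be the best product for length k (with at least one cut). For each first piece i, the rest contributes max(k−i, P[k−i]).
P[2] = 1·max(1,0) = 1·1 = 1
P[3] = 1·max(2,1) = 1·2 = 2
P[4] = 2·max(2,1) = 2·2 = 4
P[5] = 2·max(3,2) = 2·3 = 6
P[6] = 3·max(3,2) = 3·3 = 9
P[7] = 2·max(5,6) = 2·6 = 12
P[8] = 2·max(6,9) = 2·9 = 18
P[9] = 3·max(6,9) = 3·9 = 27
P[10] = 2·max(8,18) = 2·18 = 36
P[11] = 2·max(9,27) = 2·27 = 54
P[12] = 3·max(9,27) = 3·27 = 81
P[13] = 2·max(11,54) = 2·54 = 108
P[14] = 2·max(12,81) = 2·81 = 162
P[15] = 3·max(12,81) = 3·81 = 243
One optimal split: 3 + 3 + 3 + 3 + 3; product 3·3·3·3·3 = 243.

243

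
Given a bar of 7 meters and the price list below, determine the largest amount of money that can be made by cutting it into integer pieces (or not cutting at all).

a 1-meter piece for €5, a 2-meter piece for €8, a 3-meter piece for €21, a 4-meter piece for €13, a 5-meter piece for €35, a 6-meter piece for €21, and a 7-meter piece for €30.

Build v[k] bottom-up: v[k] = max over allowed piece i of (p[i] + v[k−i]).
v[1] = 5
v[2] = max(5+5, 8+0) = 10
v[3] = max(5+10, 8+5, 21+0) = 21
v[4] = max(5+21, 8+10, 21+5, 13+0) = 26
v[5] = max(5+26, 8+21, 21+10, 13+5, 35+0) = 35
v[6] = max(5+35, 8+26, 21+21, 13+10, 35+5, 21+0) = 42
v[7] = max(5+42, 8+35, 21+26, …, 21+5, 30+0) = 47
One optimal cutting: 3 + 3 + 1 → €21 + €21 + €5 = €47.

47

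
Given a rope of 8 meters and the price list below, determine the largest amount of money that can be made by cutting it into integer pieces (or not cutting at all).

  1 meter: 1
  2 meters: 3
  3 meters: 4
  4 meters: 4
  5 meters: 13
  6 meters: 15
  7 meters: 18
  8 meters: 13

19

Consider every possible first cut. r[k] is the best of p[i]+r[k−i] over all sellable i≤k.
r[1] = 1
r[2] = 3
r[3] = 4  (first piece 1, then r[2]=3)
r[4] = 6  (first piece 2, then r[2]=3)
r[5] = 13
r[6] = 15
r[7] = 18
r[8] = 19  (first piece 1, then r[7]=18)
One optimal cutting: 7 + 1 → 18 + 1 = 19.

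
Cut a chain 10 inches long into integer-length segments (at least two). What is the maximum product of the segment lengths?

36

Define g[k] = max over 1≤i<k of i · max(k−i, g[k−i]); the inner max lets the remainder stay uncut if that's better.
Small cases: g[2]=1, g[3]=2.
g[4] = max(1*3, 2*2, 3*1) = 4
g[5] = max(1*4, 2*3, 3*2, 4*1) = 6
g[6] = max(1*6, 2*4, 3*3, 4*2, 5*1) = 9
g[7] = max(1*9, 2*6, 3*4, 4*3, 5*2, 6*1) = 12
g[8] = max(1*12, 2*9, 3*6, …, 6*2, 7*1) = 18
g[9] = max(1*18, 2*12, 3*9, …, 7*2, 8*1) = 27
g[10] = max(1*27, 2*18, 3*12, …, 8*2, 9*1) = 36
One optimal split: 3 + 3 + 2 + 2; product 3*3*2*2 = 36.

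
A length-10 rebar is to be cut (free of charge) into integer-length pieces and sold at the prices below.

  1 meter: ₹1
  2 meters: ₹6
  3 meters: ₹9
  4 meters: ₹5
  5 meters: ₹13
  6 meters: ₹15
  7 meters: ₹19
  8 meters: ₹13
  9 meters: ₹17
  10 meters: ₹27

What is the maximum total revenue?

Build v[k] bottom-up: v[k] = max over allowed piece i of (p[i] + v[k−i]).
v[1] = 1
v[2] = 6
v[3] = 9
v[4] = 12  (first piece 2, then v[2]=6)
v[5] = 15  (first piece 2, then v[3]=9)
v[6] = 18  (first piece 2, then v[4]=12)
v[7] = 21  (first piece 2, then v[5]=15)
v[8] = 24  (first piece 2, then v[6]=18)
v[9] = 27  (first piece 2, then v[7]=21)
v[10] = 30  (first piece 2, then v[8]=24)
One optimal cutting: 2 + 2 + 2 + 2 + 2 → ₹6 + ₹6 + ₹6 + ₹6 + ₹6 = ₹30.

30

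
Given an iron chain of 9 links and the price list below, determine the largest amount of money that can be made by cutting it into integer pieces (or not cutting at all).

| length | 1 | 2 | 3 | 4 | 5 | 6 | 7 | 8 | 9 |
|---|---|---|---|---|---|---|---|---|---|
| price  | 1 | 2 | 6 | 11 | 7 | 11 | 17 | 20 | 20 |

Let R[k] be the best obtainable value from length k. For each k, try every first piece i and keep the best of price[i] + R[k−i].
R[1] = 1
R[2] = 2  (first piece 1, then R[1]=1)
R[3] = 6
R[4] = 11
R[5] = 12  (first piece 1, then R[4]=11)
R[6] = 13  (first piece 1, then R[5]=12)
R[7] = 17  (first piece 3, then R[4]=11)
R[8] = 22  (first piece 4, then R[4]=11)
R[9] = 23  (first piece 1, then R[8]=22)
One optimal cutting: 4 + 4 + 1 → $11 + $11 + $1 = $23.

23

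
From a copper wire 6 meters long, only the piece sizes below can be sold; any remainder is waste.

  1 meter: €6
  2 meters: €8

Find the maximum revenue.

36

Let r[k] be the best obtainable value from length k. For each k, try every first piece i and keep the best of price[i] + r[k−i].
r[1] = 6
r[2] = 12  (first piece 1, then r[1]=6)
r[3] = 18  (first piece 1, then r[2]=12)
r[4] = 24  (first piece 1, then r[3]=18)
r[5] = 30  (first piece 1, then r[4]=24)
r[6] = 36  (first piece 1, then r[5]=30)
One optimal cutting: 1 + 1 + 1 + 1 + 1 + 1 → €36.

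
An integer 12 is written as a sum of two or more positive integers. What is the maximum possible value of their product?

Define P[k] = max over 1≤i<k of i · max(k−i, P[k−i]); the inner max lets the remainder stay uncut if that's better.
P[2] = 1*max(1,0) = 1*1 = 1
P[3] = max(1*2, 2*1) = 2
P[4] = max(1*3, 2*2, 3*1) = 4
P[5] = max(1*4, 2*3, 3*2, 4*1) = 6
P[6] = max(1*6, 2*4, 3*3, 4*2, 5*1) = 9
P[7] = max(1*9, 2*6, 3*4, 4*3, 5*2, 6*1) = 12
P[8] = max(1*12, 2*9, 3*6, …, 6*2, 7*1) = 18
P[9] = max(1*18, 2*12, 3*9, …, 7*2, 8*1) = 27
P[10] = max(1*27, 2*18, 3*12, …, 8*2, 9*1) = 36
P[11] = max(1*36, 2*27, 3*18, …, 9*2, 10*1) = 54
P[12] = max(1*54, 2*36, 3*27, …, 10*2, 11*1) = 81
One optimal split: 3 + 3 + 3 + 3; product 3*3*3*3 = 81.

81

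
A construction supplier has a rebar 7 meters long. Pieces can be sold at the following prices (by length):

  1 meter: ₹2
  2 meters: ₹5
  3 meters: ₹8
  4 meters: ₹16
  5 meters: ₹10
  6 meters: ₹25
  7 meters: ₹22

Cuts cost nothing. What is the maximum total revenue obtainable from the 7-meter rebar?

27

Let r[k] be the best obtainable value from length k. For each k, try every first piece i and keep the best of price[i] + r[k−i].
r[1] = 2
r[2] = 5
r[3] = 8
r[4] = 16
r[5] = 18  (first piece 1, then r[4]=16)
r[6] = 25
r[7] = 27  (first piece 1, then r[6]=25)
One optimal cutting: 6 + 1 → ₹25 + ₹2 = ₹27.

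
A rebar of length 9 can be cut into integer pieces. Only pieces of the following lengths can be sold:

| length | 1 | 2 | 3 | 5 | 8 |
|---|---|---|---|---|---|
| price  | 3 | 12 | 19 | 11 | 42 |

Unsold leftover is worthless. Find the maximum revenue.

Consider every possible first cut. r[k] is the best of p[i]+r[k−i] over all sellable i≤k.
r[1] = 3
r[2] = 12
r[3] = 19
r[4] = 24  (first piece 2, then r[2]=12)
r[5] = 31  (first piece 2, then r[3]=19)
r[6] = 38  (first piece 3, then r[3]=19)
r[7] = 43  (first piece 2, then r[5]=31)
r[8] = 50  (first piece 2, then r[6]=38)
r[9] = 57  (first piece 3, then r[6]=38)
One optimal cutting: 3 + 3 + 3 → ₹57.

57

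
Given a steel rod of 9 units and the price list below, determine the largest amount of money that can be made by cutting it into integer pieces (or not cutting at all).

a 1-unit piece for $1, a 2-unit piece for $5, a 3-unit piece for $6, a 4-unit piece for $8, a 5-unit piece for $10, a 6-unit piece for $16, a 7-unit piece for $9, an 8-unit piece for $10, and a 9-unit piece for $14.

Let R[k] be the best obtainable value from length k. For each k, try every first piece i and keep the best of price[i] + R[k−i].
R[1] = 1
R[2] = max(1+1, 5+0) = 5
R[3] = max(1+5, 5+1, 6+0) = 6
R[4] = max(1+6, 5+5, 6+1, 8+0) = 10
R[5] = max(1+10, 5+6, 6+5, 8+1, 10+0) = 11
R[6] = max(1+11, 5+10, 6+6, 8+5, 10+1, 16+0) = 16
R[7] = max(1+16, 5+11, 6+10, …, 16+1, 9+0) = 17
R[8] = max(1+17, 5+16, 6+11, …, 9+1, 10+0) = 21
R[9] = max(1+21, 5+17, 6+16, …, 10+1, 14+0) = 22
One optimal cutting: 6 + 2 + 1 → $16 + $5 + $1 = $22.

22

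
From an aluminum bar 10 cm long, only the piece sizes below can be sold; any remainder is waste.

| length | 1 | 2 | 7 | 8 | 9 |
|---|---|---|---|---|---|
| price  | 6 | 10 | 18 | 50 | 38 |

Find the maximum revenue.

Consider every possible first cut. f[k] is the best of p[i]+f[k−i] over all sellable i≤k.
f[1] = 6
f[2] = max(6+6, 10+0) = 12
f[3] = max(6+12, 10+6) = 18
f[4] = max(6+18, 10+12) = 24
f[5] = max(6+24, 10+18) = 30
f[6] = max(6+30, 10+24) = 36
f[7] = max(6+36, 10+30, 18+0) = 42
f[8] = max(6+42, 10+36, 18+6, 50+0) = 50
f[9] = max(6+50, 10+42, 18+12, 50+6, 38+0) = 56
f[10] = max(6+56, 10+50, 18+18, 50+12, 38+6) = 62
One optimal cutting: 8 + 1 + 1 → $62.

62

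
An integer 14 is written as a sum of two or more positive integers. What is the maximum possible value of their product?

Let prod[k] be the best product for length k (with at least one cut). For each first piece i, the rest contributes max(k−i, prod[k−i]).
prod[2] = 1*max(1,0) = 1*1 = 1
prod[3] = max(1*2, 2*1) = 2
prod[4] = max(1*3, 2*2, 3*1) = 4
prod[5] = max(1*4, 2*3, 3*2, 4*1) = 6
prod[6] = max(1*6, 2*4, 3*3, 4*2, 5*1) = 9
prod[7] = max(1*9, 2*6, 3*4, 4*3, 5*2, 6*1) = 12
prod[8] = max(1*12, 2*9, 3*6, …, 6*2, 7*1) = 18
prod[9] = max(1*18, 2*12, 3*9, …, 7*2, 8*1) = 27
prod[10] = max(1*27, 2*18, 3*12, …, 8*2, 9*1) = 36
prod[11] = max(1*36, 2*27, 3*18, …, 9*2, 10*1) = 54
prod[12] = max(1*54, 2*36, 3*27, …, 10*2, 11*1) = 81
prod[13] = max(1*81, 2*54, 3*36, …, 11*2, 12*1) = 108
prod[14] = max(1*108, 2*81, 3*54, …, 12*2, 13*1) = 162
One optimal split: 3 + 3 + 3 + 3 + 2; product 3*3*3*3*2 = 162.

162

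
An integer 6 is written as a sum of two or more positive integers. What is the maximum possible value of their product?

9

Let m[k] be the best product for length k (with at least one cut). For each first piece i, the rest contributes max(k−i, m[k−i]).
m[2] = 1*max(1,0) = 1*1 = 1
m[3] = max(1*2, 2*1) = 2
m[4] = max(1*3, 2*2, 3*1) = 4
m[5] = max(1*4, 2*3, 3*2, 4*1) = 6
m[6] = max(1*6, 2*4, 3*3, 4*2, 5*1) = 9
One optimal split: 3 + 3; product 3*3 = 9.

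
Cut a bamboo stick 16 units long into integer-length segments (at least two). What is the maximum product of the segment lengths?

324

Let g[k] be the best product for length k (with at least one cut). For each first piece i, the rest contributes max(k−i, g[k−i]).
g[2] = 1×max(1,0) = 1×1 = 1
g[3] = 1×max(2,1) = 1×2 = 2
g[4] = 2×max(2,1) = 2×2 = 4
g[5] = 2×max(3,2) = 2×3 = 6
g[6] = 3×max(3,2) = 3×3 = 9
g[7] = 2×max(5,6) = 2×6 = 12
g[8] = 2×max(6,9) = 2×9 = 18
g[9] = 3×max(6,9) = 3×9 = 27
g[10] = 2×max(8,18) = 2×18 = 36
g[11] = 2×max(9,27) = 2×27 = 54
g[12] = 3×max(9,27) = 3×27 = 81
g[13] = 2×max(11,54) = 2×54 = 108
g[14] = 2×max(12,81) = 2×81 = 162
g[15] = 3×max(12,81) = 3×81 = 243
g[16] = 2×max(14,162) = 2×162 = 324
One optimal split: 3 + 3 + 3 + 3 + 2 + 2; product 3×3×3×3×2×2 = 324.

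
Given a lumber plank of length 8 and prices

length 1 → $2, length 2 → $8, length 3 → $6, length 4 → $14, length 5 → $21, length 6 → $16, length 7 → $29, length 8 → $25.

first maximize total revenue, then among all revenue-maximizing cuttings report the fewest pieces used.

4

Consider every possible first cut. r[k] is the best of p[i]+r[k−i] over all sellable i≤k.
r[1] = 2
r[2] = 8
r[3] = 10  (first piece 1, then r[2]=8)
r[4] = 16  (first piece 2, then r[2]=8)
r[5] = 21
r[6] = 24  (first piece 2, then r[4]=16)
r[7] = 29  (first piece 2, then r[5]=21)
r[8] = 32  (first piece 2, then r[6]=24)
Maximum revenue is $32.
Now minimize piece count subject to staying optimal: for each k, pieces[k] = 1 + min over i with p[i]+r[k−i]=r[k] of pieces[k−i].
pieces[5] = 1
pieces[6] = 3
pieces[7] = 1
pieces[8] = 4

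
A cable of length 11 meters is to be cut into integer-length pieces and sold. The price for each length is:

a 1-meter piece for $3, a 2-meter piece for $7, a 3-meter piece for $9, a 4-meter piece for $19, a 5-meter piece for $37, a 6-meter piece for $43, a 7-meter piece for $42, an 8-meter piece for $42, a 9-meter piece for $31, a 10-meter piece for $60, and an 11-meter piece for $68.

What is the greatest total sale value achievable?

80

Build v[k] bottom-up: v[k] = max over allowed piece i of (p[i] + v[k−i]).
v[1] = 3
v[2] = max(3+3, 7+0) = 7
v[3] = max(3+7, 7+3, 9+0) = 10
v[4] = max(3+10, 7+7, 9+3, 19+0) = 19
v[5] = max(3+19, 7+10, 9+7, 19+3, 37+0) = 37
v[6] = max(3+37, 7+19, 9+10, 19+7, 37+3, 43+0) = 43
v[7] = max(3+43, 7+37, 9+19, …, 43+3, 42+0) = 46
v[8] = max(3+46, 7+43, 9+37, …, 42+3, 42+0) = 50
v[9] = max(3+50, 7+46, 9+43, …, 42+3, 31+0) = 56
v[10] = max(3+56, 7+50, 9+46, …, 31+3, 60+0) = 74
v[11] = max(3+74, 7+56, 9+50, …, 60+3, 68+0) = 80
One optimal cutting: 6 + 5 → $43 + $37 = $80.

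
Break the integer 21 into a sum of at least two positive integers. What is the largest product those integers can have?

2187

Fill f[k] for k=2..21: at each k try every first piece i and multiply by the better of (k−i) uncut or f[k−i].
f[2] = 1×max(1,0) = 1×1 = 1
f[3] = max(1×2, 2×1) = 2
f[4] = max(1×3, 2×2, 3×1) = 4
f[5] = max(1×4, 2×3, 3×2, 4×1) = 6
f[6] = max(1×6, 2×4, 3×3, 4×2, 5×1) = 9
f[7] = max(1×9, 2×6, 3×4, 4×3, 5×2, 6×1) = 12
f[8] = max(1×12, 2×9, 3×6, …, 6×2, 7×1) = 18
f[9] = max(1×18, 2×12, 3×9, …, 7×2, 8×1) = 27
f[10] = max(1×27, 2×18, 3×12, …, 8×2, 9×1) = 36
f[11] = max(1×36, 2×27, 3×18, …, 9×2, 10×1) = 54
f[12] = max(1×54, 2×36, 3×27, …, 10×2, 11×1) = 81
f[13] = max(1×81, 2×54, 3×36, …, 11×2, 12×1) = 108
f[14] = max(1×108, 2×81, 3×54, …, 12×2, 13×1) = 162
f[15] = max(1×162, 2×108, 3×81, …, 13×2, 14×1) = 243
f[16] = max(1×243, 2×162, 3×108, …, 14×2, 15×1) = 324
f[17] = max(1×324, 2×243, 3×162, …, 15×2, 16×1) = 486
f[18] = max(1×486, 2×324, 3×243, …, 16×2, 17×1) = 729
f[19] = max(1×729, 2×486, 3×324, …, 17×2, 18×1) = 972
f[20] = max(1×972, 2×729, 3×486, …, 18×2, 19×1) = 1458
f[21] = max(1×1458, 2×972, 3×729, …, 19×2, 20×1) = 2187
One optimal split: 3 + 3 + 3 + 3 + 3 + 3 + 3; product 3×3×3×3×3×3×3 = 2187.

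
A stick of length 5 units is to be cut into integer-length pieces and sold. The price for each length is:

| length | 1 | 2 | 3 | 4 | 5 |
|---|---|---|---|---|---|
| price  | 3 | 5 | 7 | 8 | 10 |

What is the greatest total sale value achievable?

Let best[k] be the best obtainable value from length k. For each k, try every first piece i and keep the best of price[i] + best[k−i].
best[1] = 3
best[2] = max(3+3, 5+0) = 6
best[3] = max(3+6, 5+3, 7+0) = 9
best[4] = max(3+9, 5+6, 7+3, 8+0) = 12
best[5] = max(3+12, 5+9, 7+6, 8+3, 10+0) = 15
One optimal cutting: 1 + 1 + 1 + 1 + 1 → $3 + $3 + $3 + $3 + $3 = $15.

15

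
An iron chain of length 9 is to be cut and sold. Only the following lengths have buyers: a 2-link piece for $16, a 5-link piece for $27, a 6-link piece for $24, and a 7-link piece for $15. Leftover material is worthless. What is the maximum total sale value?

64

Build f[k] bottom-up: f[k] = max over allowed piece i of (p[i] + f[k−i]).
f[1] = 0
f[2] = 16
f[3] = 16
f[4] = 32  (first piece 2, then f[2]=16)
f[5] = max(16+16, 27+0) = 32
f[6] = max(16+32, 27+0, 24+0) = 48
f[7] = max(16+32, 27+16, 24+0, 15+0) = 48
f[8] = max(16+48, 27+16, 24+16, 15+0) = 64
f[9] = max(16+48, 27+32, 24+16, 15+16) = 64
One optimal cutting: pieces 2 + 2 + 2 + 2 with 1 link of scrap → $64.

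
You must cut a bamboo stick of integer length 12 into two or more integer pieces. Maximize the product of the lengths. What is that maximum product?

Define m[k] = max over 1≤i<k of i · max(k−i, m[k−i]); the inner max lets the remainder stay uncut if that's better.
m[2] = 1×max(1,0) = 1×1 = 1
m[3] = max(1×2, 2×1) = 2
m[4] = max(1×3, 2×2, 3×1) = 4
m[5] = max(1×4, 2×3, 3×2, 4×1) = 6
m[6] = max(1×6, 2×4, 3×3, 4×2, 5×1) = 9
m[7] = max(1×9, 2×6, 3×4, 4×3, 5×2, 6×1) = 12
m[8] = max(1×12, 2×9, 3×6, …, 6×2, 7×1) = 18
m[9] = max(1×18, 2×12, 3×9, …, 7×2, 8×1) = 27
m[10] = max(1×27, 2×18, 3×12, …, 8×2, 9×1) = 36
m[11] = max(1×36, 2×27, 3×18, …, 9×2, 10×1) = 54
m[12] = max(1×54, 2×36, 3×27, …, 10×2, 11×1) = 81
One optimal split: 3 + 3 + 3 + 3; product 3×3×3×3 = 81.

81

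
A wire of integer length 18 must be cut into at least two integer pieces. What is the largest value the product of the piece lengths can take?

Let g[k] be the best product for length k (with at least one cut). For each first piece i, the rest contributes max(k−i, g[k−i]).
g[2] = 1*max(1,0) = 1*1 = 1
g[3] = 1*max(2,1) = 1*2 = 2
g[4] = 2*max(2,1) = 2*2 = 4
g[5] = 2*max(3,2) = 2*3 = 6
g[6] = 3*max(3,2) = 3*3 = 9
g[7] = 2*max(5,6) = 2*6 = 12
g[8] = 2*max(6,9) = 2*9 = 18
g[9] = 3*max(6,9) = 3*9 = 27
g[10] = 2*max(8,18) = 2*18 = 36
g[11] = 2*max(9,27) = 2*27 = 54
g[12] = 3*max(9,27) = 3*27 = 81
g[13] = 2*max(11,54) = 2*54 = 108
g[14] = 2*max(12,81) = 2*81 = 162
g[15] = 3*max(12,81) = 3*81 = 243
g[16] = 2*max(14,162) = 2*162 = 324
g[17] = 2*max(15,243) = 2*243 = 486
g[18] = 3*max(15,243) = 3*243 = 729
One optimal split: 3 + 3 + 3 + 3 + 3 + 3; product 3*3*3*3*3*3 = 729.

729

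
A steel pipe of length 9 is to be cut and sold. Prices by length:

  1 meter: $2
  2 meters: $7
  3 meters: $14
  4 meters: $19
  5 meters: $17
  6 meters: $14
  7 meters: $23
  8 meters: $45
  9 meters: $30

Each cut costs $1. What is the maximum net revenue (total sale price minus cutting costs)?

46

Build v[k] bottom-up: v[k] = max over allowed piece i of (p[i] + v[k−i]) − 1 per cut.
v[1] = 2
v[2] = 7
v[3] = 14
v[4] = 19
v[5] = 20  (first piece 1, then v[4]=19)
v[6] = 27  (first piece 3, then v[3]=14)
v[7] = 32  (first piece 3, then v[4]=19)
v[8] = 45
v[9] = 46  (first piece 1, then v[8]=45)
One optimal plan: pieces 8 + 1 (1 cut) → $47 − $1 = $46.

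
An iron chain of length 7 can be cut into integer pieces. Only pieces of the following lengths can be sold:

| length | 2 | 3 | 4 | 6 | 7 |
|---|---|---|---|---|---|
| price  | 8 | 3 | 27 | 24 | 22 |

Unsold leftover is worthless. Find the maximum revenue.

Let f[k] be the best obtainable value from length k. For each k, try every first piece i and keep the best of price[i] + f[k−i].
f[1] = 0
f[2] = 8
f[3] = 8
f[4] = 27
f[5] = 27
f[6] = 35  (first piece 2, then f[4]=27)
f[7] = 35
One optimal cutting: pieces 4 + 2 with 1 link of scrap → $35.

35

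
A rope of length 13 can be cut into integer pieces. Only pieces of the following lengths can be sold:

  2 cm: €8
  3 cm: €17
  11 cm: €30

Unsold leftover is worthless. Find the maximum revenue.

68

Consider every possible first cut. best[k] is the best of p[i]+best[k−i] over all sellable i≤k.
best[1] = 0
best[2] = 8
best[3] = max(8+0, 17+0) = 17
best[4] = max(8+8, 17+0) = 17
best[5] = max(8+17, 17+8) = 25
best[6] = max(8+17, 17+17) = 34
best[7] = max(8+25, 17+17) = 34
best[8] = max(8+34, 17+25) = 42
best[9] = max(8+34, 17+34) = 51
best[10] = max(8+42, 17+34) = 51
best[11] = max(8+51, 17+42, 30+0) = 59
best[12] = max(8+51, 17+51, 30+0) = 68
best[13] = max(8+59, 17+51, 30+8) = 68
One optimal cutting: pieces 3 + 3 + 3 + 3 with 1 cm of scrap → €68.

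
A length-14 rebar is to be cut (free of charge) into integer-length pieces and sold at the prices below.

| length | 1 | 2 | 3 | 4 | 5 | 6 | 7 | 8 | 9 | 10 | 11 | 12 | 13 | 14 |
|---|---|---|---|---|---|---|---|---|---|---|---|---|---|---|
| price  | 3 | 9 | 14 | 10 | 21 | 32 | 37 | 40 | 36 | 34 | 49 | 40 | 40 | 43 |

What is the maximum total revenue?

74

Let best[k] be the best obtainable value from length k. For each k, try every first piece i and keep the best of price[i] + best[k−i].
best[1] = 3
best[2] = 9
best[3] = 14
best[4] = 18  (first piece 2, then best[2]=9)
best[5] = 23  (first piece 2, then best[3]=14)
best[6] = 32
best[7] = 37
best[8] = 41  (first piece 2, then best[6]=32)
best[9] = 46  (first piece 2, then best[7]=37)
best[10] = 51  (first piece 3, then best[7]=37)
best[11] = 55  (first piece 2, then best[9]=46)
best[12] = 64  (first piece 6, then best[6]=32)
best[13] = 69  (first piece 6, then best[7]=37)
best[14] = 74  (first piece 7, then best[7]=37)
One optimal cutting: 7 + 7 → ₹37 + ₹37 = ₹74.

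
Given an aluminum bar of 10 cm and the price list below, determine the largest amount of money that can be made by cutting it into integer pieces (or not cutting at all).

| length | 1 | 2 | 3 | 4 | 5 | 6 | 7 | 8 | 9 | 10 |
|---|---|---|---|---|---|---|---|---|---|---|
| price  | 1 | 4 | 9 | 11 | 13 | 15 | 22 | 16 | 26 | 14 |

Let best[k] be the best obtainable value from length k. For each k, try every first piece i and keep the best of price[i] + best[k−i].
best[1] = 1
best[2] = max(1+1, 4+0) = 4
best[3] = max(1+4, 4+1, 9+0) = 9
best[4] = max(1+9, 4+4, 9+1, 11+0) = 11
best[5] = max(1+11, 4+9, 9+4, 11+1, 13+0) = 13
best[6] = max(1+13, 4+11, 9+9, 11+4, 13+1, 15+0) = 18
best[7] = max(1+18, 4+13, 9+11, …, 15+1, 22+0) = 22
best[8] = max(1+22, 4+18, 9+13, …, 22+1, 16+0) = 23
best[9] = max(1+23, 4+22, 9+18, …, 16+1, 26+0) = 27
best[10] = max(1+27, 4+23, 9+22, …, 26+1, 14+0) = 31
One optimal cutting: 7 + 3 → $22 + $9 = $31.

31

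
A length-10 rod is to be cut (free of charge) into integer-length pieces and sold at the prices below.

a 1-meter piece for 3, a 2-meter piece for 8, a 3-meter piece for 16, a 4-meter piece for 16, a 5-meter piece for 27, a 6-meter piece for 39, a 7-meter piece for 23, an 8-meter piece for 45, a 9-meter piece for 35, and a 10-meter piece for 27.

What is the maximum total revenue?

Consider every possible first cut. R[k] is the best of p[i]+R[k−i] over all sellable i≤k.
R[1] = 3
R[2] = max(3+3, 8+0) = 8
R[3] = max(3+8, 8+3, 16+0) = 16
R[4] = max(3+16, 8+8, 16+3, 16+0) = 19
R[5] = max(3+19, 8+16, 16+8, 16+3, 27+0) = 27
R[6] = max(3+27, 8+19, 16+16, 16+8, 27+3, 39+0) = 39
R[7] = max(3+39, 8+27, 16+19, …, 39+3, 23+0) = 42
R[8] = max(3+42, 8+39, 16+27, …, 23+3, 45+0) = 47
R[9] = max(3+47, 8+42, 16+39, …, 45+3, 35+0) = 55
R[10] = max(3+55, 8+47, 16+42, …, 35+3, 27+0) = 58
One optimal cutting: 6 + 3 + 1 → 39 + 16 + 3 = 58.

58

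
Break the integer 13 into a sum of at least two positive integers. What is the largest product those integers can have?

Let prod[k] be the best product for length k (with at least one cut). For each first piece i, the rest contributes max(k−i, prod[k−i]).
Small cases: prod[2]=1, prod[3]=2, prod[4]=4, prod[5]=6, prod[6]=9, prod[7]=12.
prod[8] = 2·max(6,9) = 2·9 = 18
prod[9] = 3·max(6,9) = 3·9 = 27
prod[10] = 2·max(8,18) = 2·18 = 36
prod[11] = 2·max(9,27) = 2·27 = 54
prod[12] = 3·max(9,27) = 3·27 = 81
prod[13] = 2·max(11,54) = 2·54 = 108
One optimal split: 3 + 3 + 3 + 2 + 2; product 3·3·3·2·2 = 108.

108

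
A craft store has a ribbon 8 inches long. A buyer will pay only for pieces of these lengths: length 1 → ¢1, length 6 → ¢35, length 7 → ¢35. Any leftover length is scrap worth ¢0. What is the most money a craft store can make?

37

Let best[k] be the best obtainable value from length k. For each k, try every first piece i and keep the best of price[i] + best[k−i].
best[1] = 1
best[2] = 2  (first piece 1, then best[1]=1)
best[3] = 3  (first piece 1, then best[2]=2)
best[4] = 4  (first piece 1, then best[3]=3)
best[5] = 5  (first piece 1, then best[4]=4)
best[6] = max(1+5, 35+0) = 35
best[7] = max(1+35, 35+1, 35+0) = 36
best[8] = max(1+36, 35+2, 35+1) = 37
One optimal cutting: 6 + 1 + 1 → ¢37.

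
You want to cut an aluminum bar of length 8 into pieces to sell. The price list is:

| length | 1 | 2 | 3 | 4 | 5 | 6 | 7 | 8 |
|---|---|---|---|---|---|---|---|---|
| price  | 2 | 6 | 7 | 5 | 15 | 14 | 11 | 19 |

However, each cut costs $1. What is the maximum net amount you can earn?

Build r[k] bottom-up: r[k] = max over allowed piece i of (p[i] + r[k−i]) − 1 per cut.
r[1] = 2
r[2] = max(2+2-1, 6+0) = 6
r[3] = max(2+6-1, 6+2-1, 7+0) = 7
r[4] = max(2+7-1, 6+6-1, 7+2-1, 5+0) = 11
r[5] = max(2+11-1, 6+7-1, 7+6-1, 5+2-1, 15+0) = 15
r[6] = max(2+15-1, 6+11-1, 7+7-1, 5+6-1, 15+2-1, 14+0) = 16
r[7] = max(2+16-1, 6+15-1, 7+11-1, …, 14+2-1, 11+0) = 20
r[8] = max(2+20-1, 6+16-1, 7+15-1, …, 11+2-1, 19+0) = 21
One optimal plan: pieces 5 + 2 + 1 (2 cuts) → $23 − $2 = $21.

21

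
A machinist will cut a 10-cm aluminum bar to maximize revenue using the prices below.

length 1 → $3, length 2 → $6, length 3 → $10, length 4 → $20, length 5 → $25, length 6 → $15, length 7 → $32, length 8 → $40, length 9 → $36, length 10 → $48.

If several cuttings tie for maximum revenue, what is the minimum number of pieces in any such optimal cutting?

2

Consider every possible first cut. r[k] is the best of p[i]+r[k−i] over all sellable i≤k.
r[1] = 3
r[2] = max(3+3, 6+0) = 6
r[3] = max(3+6, 6+3, 10+0) = 10
r[4] = max(3+10, 6+6, 10+3, 20+0) = 20
r[5] = max(3+20, 6+10, 10+6, 20+3, 25+0) = 25
r[6] = max(3+25, 6+20, 10+10, 20+6, 25+3, 15+0) = 28
r[7] = max(3+28, 6+25, 10+20, …, 15+3, 32+0) = 32
r[8] = max(3+32, 6+28, 10+25, …, 32+3, 40+0) = 40
r[9] = max(3+40, 6+32, 10+28, …, 40+3, 36+0) = 45
r[10] = max(3+45, 6+40, 10+32, …, 36+3, 48+0) = 50
Maximum revenue is $50.
Now minimize piece count subject to staying optimal: for each k, pieces[k] = 1 + min over i with p[i]+r[k−i]=r[k] of pieces[k−i].
pieces[7] = 1
pieces[8] = 1
pieces[9] = 2
pieces[10] = 2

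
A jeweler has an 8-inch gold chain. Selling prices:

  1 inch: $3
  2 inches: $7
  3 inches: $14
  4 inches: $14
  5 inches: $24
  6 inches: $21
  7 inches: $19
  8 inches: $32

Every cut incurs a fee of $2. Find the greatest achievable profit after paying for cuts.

Consider every possible first cut. net[k] is the best of p[i]+net[k−i] over all sellable i≤k, charging 2 whenever i<k.
net[1] = 3
net[2] = 7
net[3] = 14
net[4] = 15  (first piece 1, then net[3]=14)
net[5] = 24
net[6] = 26  (first piece 3, then net[3]=14)
net[7] = 29  (first piece 2, then net[5]=24)
net[8] = 36  (first piece 3, then net[5]=24)
One optimal plan: pieces 5 + 3 (1 cut) → $38 − $2 = $36.

36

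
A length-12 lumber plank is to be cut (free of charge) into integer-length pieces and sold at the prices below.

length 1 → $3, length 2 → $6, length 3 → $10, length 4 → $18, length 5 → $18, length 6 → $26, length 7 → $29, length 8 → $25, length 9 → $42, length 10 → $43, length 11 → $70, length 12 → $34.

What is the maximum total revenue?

Consider every possible first cut. r[k] is the best of p[i]+r[k−i] over all sellable i≤k.
r[1] = 3
r[2] = max(3+3, 6+0) = 6
r[3] = max(3+6, 6+3, 10+0) = 10
r[4] = max(3+10, 6+6, 10+3, 18+0) = 18
r[5] = max(3+18, 6+10, 10+6, 18+3, 18+0) = 21
r[6] = max(3+21, 6+18, 10+10, 18+6, 18+3, 26+0) = 26
r[7] = max(3+26, 6+21, 10+18, …, 26+3, 29+0) = 29
r[8] = max(3+29, 6+26, 10+21, …, 29+3, 25+0) = 36
r[9] = max(3+36, 6+29, 10+26, …, 25+3, 42+0) = 42
r[10] = max(3+42, 6+36, 10+29, …, 42+3, 43+0) = 45
r[11] = max(3+45, 6+42, 10+36, …, 43+3, 70+0) = 70
r[12] = max(3+70, 6+45, 10+42, …, 70+3, 34+0) = 73
One optimal cutting: 11 + 1 → $70 + $3 = $73.

73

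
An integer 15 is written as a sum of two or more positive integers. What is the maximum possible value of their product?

Fill m[k] for k=2..15: at each k try every first piece i and multiply by the better of (k−i) uncut or m[k−i].
Small cases: m[2]=1, m[3]=2, m[4]=4, m[5]=6, m[6]=9, m[7]=12, m[8]=18, m[9]=27.
m[10] = max(1*27, 2*18, 3*12, …, 8*2, 9*1) = 36
m[11] = max(1*36, 2*27, 3*18, …, 9*2, 10*1) = 54
m[12] = max(1*54, 2*36, 3*27, …, 10*2, 11*1) = 81
m[13] = max(1*81, 2*54, 3*36, …, 11*2, 12*1) = 108
m[14] = max(1*108, 2*81, 3*54, …, 12*2, 13*1) = 162
m[15] = max(1*162, 2*108, 3*81, …, 13*2, 14*1) = 243
One optimal split: 3 + 3 + 3 + 3 + 3; product 3*3*3*3*3 = 243.

243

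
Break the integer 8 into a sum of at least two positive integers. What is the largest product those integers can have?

Define f[k] = max over 1≤i<k of i · max(k−i, f[k−i]); the inner max lets the remainder stay uncut if that's better.
f[2] = 1·max(1,0) = 1·1 = 1
f[3] = max(1·2, 2·1) = 2
f[4] = max(1·3, 2·2, 3·1) = 4
f[5] = max(1·4, 2·3, 3·2, 4·1) = 6
f[6] = max(1·6, 2·4, 3·3, 4·2, 5·1) = 9
f[7] = max(1·9, 2·6, 3·4, 4·3, 5·2, 6·1) = 12
f[8] = max(1·12, 2·9, 3·6, …, 6·2, 7·1) = 18
One optimal split: 3 + 3 + 2; product 3·3·2 = 18.

18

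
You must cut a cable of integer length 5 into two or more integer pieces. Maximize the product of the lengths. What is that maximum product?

Define g[k] = max over 1≤i<k of i · max(k−i, g[k−i]); the inner max lets the remainder stay uncut if that's better.
g[2] = 1*max(1,0) = 1*1 = 1
g[3] = max(1*2, 2*1) = 2
g[4] = max(1*3, 2*2, 3*1) = 4
g[5] = max(1*4, 2*3, 3*2, 4*1) = 6
One optimal split: 3 + 2; product 3*2 = 6.

6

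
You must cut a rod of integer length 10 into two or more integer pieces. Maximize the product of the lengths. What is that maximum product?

36

Let prod[k] be the best product for length k (with at least one cut). For each first piece i, the rest contributes max(k−i, prod[k−i]).
Small cases: prod[2]=1, prod[3]=2, prod[4]=4, prod[5]=6.
prod[6] = max(1·6, 2·4, 3·3, 4·2, 5·1) = 9
prod[7] = max(1·9, 2·6, 3·4, 4·3, 5·2, 6·1) = 12
prod[8] = max(1·12, 2·9, 3·6, …, 6·2, 7·1) = 18
prod[9] = max(1·18, 2·12, 3·9, …, 7·2, 8·1) = 27
prod[10] = max(1·27, 2·18, 3·12, …, 8·2, 9·1) = 36
One optimal split: 3 + 3 + 2 + 2; product 3·3·2·2 = 36.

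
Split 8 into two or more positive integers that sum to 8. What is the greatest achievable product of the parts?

Let f[k] be the best product for length k (with at least one cut). For each first piece i, the rest contributes max(k−i, f[k−i]).
f[2] = 1*max(1,0) = 1*1 = 1
f[3] = max(1*2, 2*1) = 2
f[4] = max(1*3, 2*2, 3*1) = 4
f[5] = max(1*4, 2*3, 3*2, 4*1) = 6
f[6] = max(1*6, 2*4, 3*3, 4*2, 5*1) = 9
f[7] = max(1*9, 2*6, 3*4, 4*3, 5*2, 6*1) = 12
f[8] = max(1*12, 2*9, 3*6, …, 6*2, 7*1) = 18
One optimal split: 3 + 3 + 2; product 3*3*2 = 18.

18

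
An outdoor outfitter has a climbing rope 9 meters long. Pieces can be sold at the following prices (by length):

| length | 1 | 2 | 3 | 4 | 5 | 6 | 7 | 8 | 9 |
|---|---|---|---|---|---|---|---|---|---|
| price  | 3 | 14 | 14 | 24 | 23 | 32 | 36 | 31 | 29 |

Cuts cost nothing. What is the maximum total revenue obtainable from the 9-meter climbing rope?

Build best[k] bottom-up: best[k] = max over allowed piece i of (p[i] + best[k−i]).
best[1] = 3
best[2] = max(3+3, 14+0) = 14
best[3] = max(3+14, 14+3, 14+0) = 17
best[4] = max(3+17, 14+14, 14+3, 24+0) = 28
best[5] = max(3+28, 14+17, 14+14, 24+3, 23+0) = 31
best[6] = max(3+31, 14+28, 14+17, 24+14, 23+3, 32+0) = 42
best[7] = max(3+42, 14+31, 14+28, …, 32+3, 36+0) = 45
best[8] = max(3+45, 14+42, 14+31, …, 36+3, 31+0) = 56
best[9] = max(3+56, 14+45, 14+42, …, 31+3, 29+0) = 59
One optimal cutting: 2 + 2 + 2 + 2 + 1 → €14 + €14 + €14 + €14 + €3 = €59.

59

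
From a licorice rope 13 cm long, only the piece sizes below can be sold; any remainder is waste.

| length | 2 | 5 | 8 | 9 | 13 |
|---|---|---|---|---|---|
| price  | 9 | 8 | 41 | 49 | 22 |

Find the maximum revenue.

Consider every possible first cut. f[k] is the best of p[i]+f[k−i] over all sellable i≤k.
f[1] = 0
f[2] = 9
f[3] = 9
f[4] = 18  (first piece 2, then f[2]=9)
f[5] = 18
f[6] = 27  (first piece 2, then f[4]=18)
f[7] = 27
f[8] = 41
f[9] = 49
f[10] = 50  (first piece 2, then f[8]=41)
f[11] = 58  (first piece 2, then f[9]=49)
f[12] = 59  (first piece 2, then f[10]=50)
f[13] = 67  (first piece 2, then f[11]=58)
One optimal cutting: 9 + 2 + 2 → ¢67.

67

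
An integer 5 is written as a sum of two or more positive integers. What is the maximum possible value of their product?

Fill m[k] for k=2..5: at each k try every first piece i and multiply by the better of (k−i) uncut or m[k−i].
m[2] = 1·max(1,0) = 1·1 = 1
m[3] = max(1·2, 2·1) = 2
m[4] = max(1·3, 2·2, 3·1) = 4
m[5] = max(1·4, 2·3, 3·2, 4·1) = 6
One optimal split: 3 + 2; product 3·2 = 6.

6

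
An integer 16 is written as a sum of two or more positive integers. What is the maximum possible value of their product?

324

Define f[k] = max over 1≤i<k of i · max(k−i, f[k−i]); the inner max lets the remainder stay uncut if that's better.
f[2] = 1*max(1,0) = 1*1 = 1
f[3] = 1*max(2,1) = 1*2 = 2
f[4] = 2*max(2,1) = 2*2 = 4
f[5] = 2*max(3,2) = 2*3 = 6
f[6] = 3*max(3,2) = 3*3 = 9
f[7] = 2*max(5,6) = 2*6 = 12
f[8] = 2*max(6,9) = 2*9 = 18
f[9] = 3*max(6,9) = 3*9 = 27
f[10] = 2*max(8,18) = 2*18 = 36
f[11] = 2*max(9,27) = 2*27 = 54
f[12] = 3*max(9,27) = 3*27 = 81
f[13] = 2*max(11,54) = 2*54 = 108
f[14] = 2*max(12,81) = 2*81 = 162
f[15] = 3*max(12,81) = 3*81 = 243
f[16] = 2*max(14,162) = 2*162 = 324
One optimal split: 3 + 3 + 3 + 3 + 2 + 2; product 3*3*3*3*2*2 = 324.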